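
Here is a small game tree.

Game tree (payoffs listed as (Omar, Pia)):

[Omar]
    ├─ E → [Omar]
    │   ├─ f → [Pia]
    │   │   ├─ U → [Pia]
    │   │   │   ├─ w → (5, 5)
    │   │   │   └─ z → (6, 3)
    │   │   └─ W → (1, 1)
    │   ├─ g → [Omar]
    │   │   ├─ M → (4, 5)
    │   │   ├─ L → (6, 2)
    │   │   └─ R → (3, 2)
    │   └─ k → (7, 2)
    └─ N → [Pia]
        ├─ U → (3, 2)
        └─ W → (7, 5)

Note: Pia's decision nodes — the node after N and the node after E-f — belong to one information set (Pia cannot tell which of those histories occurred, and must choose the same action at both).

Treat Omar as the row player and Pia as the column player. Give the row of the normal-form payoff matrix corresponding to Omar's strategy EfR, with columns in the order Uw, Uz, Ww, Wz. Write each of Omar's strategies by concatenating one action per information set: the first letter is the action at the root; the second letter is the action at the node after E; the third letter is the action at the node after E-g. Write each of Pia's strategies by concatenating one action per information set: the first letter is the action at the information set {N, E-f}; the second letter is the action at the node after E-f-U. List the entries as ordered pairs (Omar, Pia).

vs Uw: Omar plays E → Omar plays f at [E] → Pia plays U at [E-f] → Pia plays w at [E-f-U] → (5, 5)
vs Uz: Omar plays E → Omar plays f at [E] → Pia plays U at [E-f] → Pia plays z at [E-f-U] → (6, 3)
vs Ww: Omar plays E → Omar plays f at [E] → Pia plays W at [E-f] → (1, 1)
vs Wz: Omar plays E → Omar plays f at [E] → Pia plays W at [E-f] → (1, 1)

(5,5) (6,3) (1,1) (1,1)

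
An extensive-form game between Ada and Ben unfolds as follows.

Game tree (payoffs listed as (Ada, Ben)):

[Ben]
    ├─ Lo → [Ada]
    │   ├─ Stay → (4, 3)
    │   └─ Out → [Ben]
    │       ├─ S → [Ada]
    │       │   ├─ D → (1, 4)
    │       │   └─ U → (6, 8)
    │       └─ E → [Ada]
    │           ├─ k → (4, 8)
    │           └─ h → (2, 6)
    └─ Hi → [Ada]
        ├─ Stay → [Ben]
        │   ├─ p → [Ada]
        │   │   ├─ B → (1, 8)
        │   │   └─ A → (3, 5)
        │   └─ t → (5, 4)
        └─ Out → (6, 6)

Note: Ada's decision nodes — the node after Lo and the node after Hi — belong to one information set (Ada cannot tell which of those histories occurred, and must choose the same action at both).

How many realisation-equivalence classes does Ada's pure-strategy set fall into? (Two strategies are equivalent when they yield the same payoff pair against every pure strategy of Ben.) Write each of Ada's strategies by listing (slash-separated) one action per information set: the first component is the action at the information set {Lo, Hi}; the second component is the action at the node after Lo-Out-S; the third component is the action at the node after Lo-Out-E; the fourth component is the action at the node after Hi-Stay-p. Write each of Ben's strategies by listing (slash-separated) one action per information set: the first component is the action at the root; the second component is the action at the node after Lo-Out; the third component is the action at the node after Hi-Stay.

6

Ada has 16 pure strategies: Stay/D/k/B, Stay/D/k/A, Stay/D/h/B, Stay/D/h/A, Stay/U/k/B, Stay/U/k/A, Stay/U/h/B, Stay/U/h/A, Out/D/k/B, Out/D/k/A, Out/D/h/B, Out/D/h/A, Out/U/k/B, Out/U/k/A, Out/U/h/B, Out/U/h/A. Columns: Lo/S/p, Lo/S/t, Lo/E/p, Lo/E/t, Hi/S/p, Hi/S/t, Hi/E/p, Hi/E/t.
{Stay/D/k/B, Stay/D/h/B, Stay/U/k/B, Stay/U/h/B} → row (4,3) (4,3) (4,3) (4,3) (1,8) (5,4) (1,8) (5,4)
{Stay/D/k/A, Stay/D/h/A, Stay/U/k/A, Stay/U/h/A} → row (4,3) (4,3) (4,3) (4,3) (3,5) (5,4) (3,5) (5,4)
{Out/D/k/B, Out/D/k/A} → row (1,4) (1,4) (4,8) (4,8) (6,6) (6,6) (6,6) (6,6)
{Out/D/h/B, Out/D/h/A} → row (1,4) (1,4) (2,6) (2,6) (6,6) (6,6) (6,6) (6,6)
{Out/U/k/B, Out/U/k/A} → row (6,8) (6,8) (4,8) (4,8) (6,6) (6,6) (6,6) (6,6)
{Out/U/h/B, Out/U/h/A} → row (6,8) (6,8) (2,6) (2,6) (6,6) (6,6) (6,6) (6,6)
That's 6 distinct rows out of 16 strategies.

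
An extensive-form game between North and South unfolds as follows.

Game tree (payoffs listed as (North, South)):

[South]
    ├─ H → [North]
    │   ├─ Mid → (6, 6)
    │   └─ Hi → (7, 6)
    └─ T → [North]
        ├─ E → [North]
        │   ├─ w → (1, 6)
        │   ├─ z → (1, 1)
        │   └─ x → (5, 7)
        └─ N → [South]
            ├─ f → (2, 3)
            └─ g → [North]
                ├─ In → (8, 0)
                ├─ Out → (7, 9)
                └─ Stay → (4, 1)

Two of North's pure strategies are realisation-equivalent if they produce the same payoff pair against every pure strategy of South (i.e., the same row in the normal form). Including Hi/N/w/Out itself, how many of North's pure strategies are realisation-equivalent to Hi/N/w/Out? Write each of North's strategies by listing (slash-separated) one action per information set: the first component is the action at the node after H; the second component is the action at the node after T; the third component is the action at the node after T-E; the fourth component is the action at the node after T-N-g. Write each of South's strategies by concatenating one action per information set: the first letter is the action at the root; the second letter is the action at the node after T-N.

Row for Hi/N/w/Out (columns Hf, Hg, Tf, Tg): (7,6) (7,6) (2,3) (7,9).
Under Hi/N/w/Out, North's choice at the node after T-E can never be reached regardless of what South does, so varying those choices leaves every outcome unchanged.
Holding the reachable choices fixed and varying the unreachable one freely already gives 3 equivalent strategies.
No other strategy reproduces this row, so those 3 are the full class: Hi/N/w/Out, Hi/N/z/Out, Hi/N/x/Out.

3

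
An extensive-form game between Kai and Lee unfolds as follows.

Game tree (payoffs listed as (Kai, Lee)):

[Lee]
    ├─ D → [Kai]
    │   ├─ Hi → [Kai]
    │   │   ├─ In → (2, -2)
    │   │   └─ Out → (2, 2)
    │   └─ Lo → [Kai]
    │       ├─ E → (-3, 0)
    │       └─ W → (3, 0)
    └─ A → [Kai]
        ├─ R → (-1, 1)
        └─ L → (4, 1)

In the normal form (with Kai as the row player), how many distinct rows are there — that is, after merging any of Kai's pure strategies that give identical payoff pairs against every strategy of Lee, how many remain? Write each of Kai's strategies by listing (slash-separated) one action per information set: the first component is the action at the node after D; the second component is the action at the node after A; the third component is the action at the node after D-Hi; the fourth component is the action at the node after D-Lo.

Kai has 16 pure strategies: Hi/R/In/E, Hi/R/In/W, Hi/R/Out/E, Hi/R/Out/W, Hi/L/In/E, Hi/L/In/W, Hi/L/Out/E, Hi/L/Out/W, Lo/R/In/E, Lo/R/In/W, Lo/R/Out/E, Lo/R/Out/W, Lo/L/In/E, Lo/L/In/W, Lo/L/Out/E, Lo/L/Out/W. Columns: D, A.
{Hi/R/In/E, Hi/R/In/W} → row (2,-2) (-1,1)
{Hi/R/Out/E, Hi/R/Out/W} → row (2,2) (-1,1)
{Hi/L/In/E, Hi/L/In/W} → row (2,-2) (4,1)
{Hi/L/Out/E, Hi/L/Out/W} → row (2,2) (4,1)
{Lo/R/In/E, Lo/R/Out/E} → row (-3,0) (-1,1)
{Lo/R/In/W, Lo/R/Out/W} → row (3,0) (-1,1)
{Lo/L/In/E, Lo/L/Out/E} → row (-3,0) (4,1)
{Lo/L/In/W, Lo/L/Out/W} → row (3,0) (4,1)
That's 8 distinct rows out of 16 strategies.

8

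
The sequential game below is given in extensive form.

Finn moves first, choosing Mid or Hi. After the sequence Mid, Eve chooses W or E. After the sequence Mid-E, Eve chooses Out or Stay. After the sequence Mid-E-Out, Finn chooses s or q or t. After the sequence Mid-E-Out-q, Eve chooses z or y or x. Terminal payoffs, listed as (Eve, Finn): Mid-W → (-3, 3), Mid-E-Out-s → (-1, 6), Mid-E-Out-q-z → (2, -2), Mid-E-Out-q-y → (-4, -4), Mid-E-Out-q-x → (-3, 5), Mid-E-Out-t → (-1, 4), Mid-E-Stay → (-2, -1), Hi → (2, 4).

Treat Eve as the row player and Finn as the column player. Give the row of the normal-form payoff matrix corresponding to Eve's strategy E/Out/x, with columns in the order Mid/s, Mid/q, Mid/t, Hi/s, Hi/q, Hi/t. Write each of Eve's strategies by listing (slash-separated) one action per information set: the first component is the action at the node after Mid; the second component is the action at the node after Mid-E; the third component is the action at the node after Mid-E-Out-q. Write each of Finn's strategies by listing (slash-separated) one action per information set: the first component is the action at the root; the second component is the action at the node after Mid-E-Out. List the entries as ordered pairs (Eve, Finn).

(-1,6) (-3,5) (-1,4) (2,4) (2,4) (2,4)

vs Mid/s: Finn plays Mid → Eve plays E at [Mid] → Eve plays Out at [Mid-E] → Finn plays s at [Mid-E-Out] → (-1, 6)
vs Mid/q: Finn plays Mid → Eve plays E at [Mid] → Eve plays Out at [Mid-E] → Finn plays q at [Mid-E-Out] → Eve plays x at [Mid-E-Out-q] → (-3, 5)
vs Mid/t: Finn plays Mid → Eve plays E at [Mid] → Eve plays Out at [Mid-E] → Finn plays t at [Mid-E-Out] → (-1, 4)
vs Hi/s: Finn plays Hi → (2, 4)
vs Hi/q: Finn plays Hi → (2, 4)
vs Hi/t: Finn plays Hi → (2, 4)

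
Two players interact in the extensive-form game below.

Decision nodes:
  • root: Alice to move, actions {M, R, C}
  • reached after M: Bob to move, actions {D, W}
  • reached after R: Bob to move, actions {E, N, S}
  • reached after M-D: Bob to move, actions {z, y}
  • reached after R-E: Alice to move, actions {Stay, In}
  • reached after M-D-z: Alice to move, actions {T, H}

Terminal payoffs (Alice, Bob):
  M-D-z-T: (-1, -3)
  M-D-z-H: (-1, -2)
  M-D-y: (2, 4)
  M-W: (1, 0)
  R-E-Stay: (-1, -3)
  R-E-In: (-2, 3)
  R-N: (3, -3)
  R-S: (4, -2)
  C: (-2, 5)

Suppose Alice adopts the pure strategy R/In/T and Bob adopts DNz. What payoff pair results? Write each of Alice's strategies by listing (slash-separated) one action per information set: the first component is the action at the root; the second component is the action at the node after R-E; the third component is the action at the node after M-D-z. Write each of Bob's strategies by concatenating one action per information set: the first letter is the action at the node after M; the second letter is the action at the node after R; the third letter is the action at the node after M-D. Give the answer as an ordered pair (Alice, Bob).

(3, -3)

Trace the play path from the root:
  Alice plays R
  Bob plays N at [R]
→ terminal payoff (3, -3).
(Alice's choice at the node after R-E is never reached on this path, so it doesn't affect the outcome.)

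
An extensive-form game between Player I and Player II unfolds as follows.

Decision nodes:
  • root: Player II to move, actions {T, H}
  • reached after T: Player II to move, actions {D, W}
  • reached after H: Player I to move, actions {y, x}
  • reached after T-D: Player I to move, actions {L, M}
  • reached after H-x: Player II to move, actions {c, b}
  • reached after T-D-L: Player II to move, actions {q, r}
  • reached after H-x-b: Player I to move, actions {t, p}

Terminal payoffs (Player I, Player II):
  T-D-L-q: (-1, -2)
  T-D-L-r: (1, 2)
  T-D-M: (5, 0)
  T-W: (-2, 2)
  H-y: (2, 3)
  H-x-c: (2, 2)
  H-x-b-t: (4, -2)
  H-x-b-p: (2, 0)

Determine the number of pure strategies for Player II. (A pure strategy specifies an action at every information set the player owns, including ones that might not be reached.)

Player II owns the root with actions {T, H} — two choices.
Player II owns the node after T with actions {D, W} — two choices.
Player II owns the node after H-x with actions {c, b} — two choices.
Player II owns the node after T-D-L with actions {q, r} — two choices.
A pure strategy fixes one action at each information set independently, so the count is the product 2 × 2 × 2 × 2 = 16.
(For reference, Player I has 8 pure strategies, giving a 16×8 normal-form matrix.)

16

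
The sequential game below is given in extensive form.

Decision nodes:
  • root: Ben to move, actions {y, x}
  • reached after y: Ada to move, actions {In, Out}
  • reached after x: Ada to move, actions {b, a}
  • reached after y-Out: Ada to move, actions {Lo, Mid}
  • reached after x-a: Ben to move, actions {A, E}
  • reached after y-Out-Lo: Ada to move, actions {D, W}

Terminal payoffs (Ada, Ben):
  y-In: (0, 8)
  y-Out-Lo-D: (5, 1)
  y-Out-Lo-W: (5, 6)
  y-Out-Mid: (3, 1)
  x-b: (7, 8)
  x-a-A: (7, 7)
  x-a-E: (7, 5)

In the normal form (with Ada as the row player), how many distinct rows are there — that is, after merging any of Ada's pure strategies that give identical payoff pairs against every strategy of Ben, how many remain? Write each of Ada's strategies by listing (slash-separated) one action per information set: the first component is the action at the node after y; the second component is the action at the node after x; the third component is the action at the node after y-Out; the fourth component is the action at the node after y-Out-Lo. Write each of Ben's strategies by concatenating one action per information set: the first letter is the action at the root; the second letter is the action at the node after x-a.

Ada has 16 pure strategies: In/b/Lo/D, In/b/Lo/W, In/b/Mid/D, In/b/Mid/W, In/a/Lo/D, In/a/Lo/W, In/a/Mid/D, In/a/Mid/W, Out/b/Lo/D, Out/b/Lo/W, Out/b/Mid/D, Out/b/Mid/W, Out/a/Lo/D, Out/a/Lo/W, Out/a/Mid/D, Out/a/Mid/W. Columns: yA, yE, xA, xE.
{In/b/Lo/D, In/b/Lo/W, In/b/Mid/D, In/b/Mid/W} → row (0,8) (0,8) (7,8) (7,8)
{In/a/Lo/D, In/a/Lo/W, In/a/Mid/D, In/a/Mid/W} → row (0,8) (0,8) (7,7) (7,5)
{Out/b/Lo/D} → row (5,1) (5,1) (7,8) (7,8)
{Out/b/Lo/W} → row (5,6) (5,6) (7,8) (7,8)
{Out/b/Mid/D, Out/b/Mid/W} → row (3,1) (3,1) (7,8) (7,8)
{Out/a/Lo/D} → row (5,1) (5,1) (7,7) (7,5)
{Out/a/Lo/W} → row (5,6) (5,6) (7,7) (7,5)
{Out/a/Mid/D, Out/a/Mid/W} → row (3,1) (3,1) (7,7) (7,5)
That's 8 distinct rows out of 16 strategies.

8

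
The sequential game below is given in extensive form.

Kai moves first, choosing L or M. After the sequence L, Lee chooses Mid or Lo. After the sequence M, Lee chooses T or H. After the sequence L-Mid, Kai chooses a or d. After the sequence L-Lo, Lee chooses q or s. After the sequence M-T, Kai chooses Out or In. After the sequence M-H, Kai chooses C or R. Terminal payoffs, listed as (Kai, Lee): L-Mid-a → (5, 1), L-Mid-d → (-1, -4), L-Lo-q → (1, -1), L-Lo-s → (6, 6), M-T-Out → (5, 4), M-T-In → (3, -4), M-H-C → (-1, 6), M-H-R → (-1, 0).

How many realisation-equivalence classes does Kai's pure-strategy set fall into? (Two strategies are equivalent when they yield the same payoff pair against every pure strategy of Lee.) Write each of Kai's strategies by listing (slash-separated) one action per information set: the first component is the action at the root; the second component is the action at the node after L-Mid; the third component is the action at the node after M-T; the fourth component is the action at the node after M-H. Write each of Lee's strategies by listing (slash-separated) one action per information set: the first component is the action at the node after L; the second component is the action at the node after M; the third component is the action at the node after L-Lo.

6

Kai has 16 pure strategies: L/a/Out/C, L/a/Out/R, L/a/In/C, L/a/In/R, L/d/Out/C, L/d/Out/R, L/d/In/C, L/d/In/R, M/a/Out/C, M/a/Out/R, M/a/In/C, M/a/In/R, M/d/Out/C, M/d/Out/R, M/d/In/C, M/d/In/R. Columns: Mid/T/q, Mid/T/s, Mid/H/q, Mid/H/s, Lo/T/q, Lo/T/s, Lo/H/q, Lo/H/s.
{L/a/Out/C, L/a/Out/R, L/a/In/C, L/a/In/R} → row (5,1) (5,1) (5,1) (5,1) (1,-1) (6,6) (1,-1) (6,6)
{L/d/Out/C, L/d/Out/R, L/d/In/C, L/d/In/R} → row (-1,-4) (-1,-4) (-1,-4) (-1,-4) (1,-1) (6,6) (1,-1) (6,6)
{M/a/Out/C, M/d/Out/C} → row (5,4) (5,4) (-1,6) (-1,6) (5,4) (5,4) (-1,6) (-1,6)
{M/a/Out/R, M/d/Out/R} → row (5,4) (5,4) (-1,0) (-1,0) (5,4) (5,4) (-1,0) (-1,0)
{M/a/In/C, M/d/In/C} → row (3,-4) (3,-4) (-1,6) (-1,6) (3,-4) (3,-4) (-1,6) (-1,6)
{M/a/In/R, M/d/In/R} → row (3,-4) (3,-4) (-1,0) (-1,0) (3,-4) (3,-4) (-1,0) (-1,0)
That's 6 distinct rows out of 16 strategies.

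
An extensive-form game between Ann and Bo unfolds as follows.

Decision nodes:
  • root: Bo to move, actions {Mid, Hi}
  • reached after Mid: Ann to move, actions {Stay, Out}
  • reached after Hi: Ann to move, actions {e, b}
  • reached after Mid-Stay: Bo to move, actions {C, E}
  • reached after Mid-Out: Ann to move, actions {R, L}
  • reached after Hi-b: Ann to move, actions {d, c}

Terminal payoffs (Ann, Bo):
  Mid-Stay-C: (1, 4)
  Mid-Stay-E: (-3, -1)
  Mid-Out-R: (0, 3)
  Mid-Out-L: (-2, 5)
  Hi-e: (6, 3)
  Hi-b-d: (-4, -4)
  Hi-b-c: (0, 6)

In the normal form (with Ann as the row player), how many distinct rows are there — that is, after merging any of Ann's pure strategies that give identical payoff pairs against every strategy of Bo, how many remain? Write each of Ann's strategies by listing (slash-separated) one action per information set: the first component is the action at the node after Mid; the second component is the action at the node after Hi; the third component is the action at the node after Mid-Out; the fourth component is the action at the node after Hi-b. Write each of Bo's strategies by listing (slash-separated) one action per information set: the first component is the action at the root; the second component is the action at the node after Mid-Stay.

Ann has 16 pure strategies: Stay/e/R/d, Stay/e/R/c, Stay/e/L/d, Stay/e/L/c, Stay/b/R/d, Stay/b/R/c, Stay/b/L/d, Stay/b/L/c, Out/e/R/d, Out/e/R/c, Out/e/L/d, Out/e/L/c, Out/b/R/d, Out/b/R/c, Out/b/L/d, Out/b/L/c. Columns: Mid/C, Mid/E, Hi/C, Hi/E.
{Stay/e/R/d, Stay/e/R/c, Stay/e/L/d, Stay/e/L/c} → row (1,4) (-3,-1) (6,3) (6,3)
{Stay/b/R/d, Stay/b/L/d} → row (1,4) (-3,-1) (-4,-4) (-4,-4)
{Stay/b/R/c, Stay/b/L/c} → row (1,4) (-3,-1) (0,6) (0,6)
{Out/e/R/d, Out/e/R/c} → row (0,3) (0,3) (6,3) (6,3)
{Out/e/L/d, Out/e/L/c} → row (-2,5) (-2,5) (6,3) (6,3)
{Out/b/R/d} → row (0,3) (0,3) (-4,-4) (-4,-4)
{Out/b/R/c} → row (0,3) (0,3) (0,6) (0,6)
{Out/b/L/d} → row (-2,5) (-2,5) (-4,-4) (-4,-4)
{Out/b/L/c} → row (-2,5) (-2,5) (0,6) (0,6)
That's 9 distinct rows out of 16 strategies.

9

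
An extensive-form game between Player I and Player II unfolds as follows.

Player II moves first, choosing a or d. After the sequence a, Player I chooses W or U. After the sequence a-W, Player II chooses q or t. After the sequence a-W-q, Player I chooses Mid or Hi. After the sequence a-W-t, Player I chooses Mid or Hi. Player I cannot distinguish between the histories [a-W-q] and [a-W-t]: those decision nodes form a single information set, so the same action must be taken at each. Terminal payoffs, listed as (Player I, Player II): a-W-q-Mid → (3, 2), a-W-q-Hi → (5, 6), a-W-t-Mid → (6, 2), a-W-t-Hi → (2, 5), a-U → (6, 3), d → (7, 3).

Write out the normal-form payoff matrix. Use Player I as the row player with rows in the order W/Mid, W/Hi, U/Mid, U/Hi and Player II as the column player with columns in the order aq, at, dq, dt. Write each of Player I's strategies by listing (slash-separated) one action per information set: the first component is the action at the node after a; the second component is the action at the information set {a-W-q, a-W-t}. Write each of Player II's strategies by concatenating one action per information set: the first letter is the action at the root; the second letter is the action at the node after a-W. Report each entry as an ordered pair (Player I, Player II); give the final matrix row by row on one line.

Row W/Mid: aq→(3,2), at→(6,2), dq→(7,3), dt→(7,3)
Row W/Hi: aq→(5,6), at→(2,5), dq→(7,3), dt→(7,3)
Row U/Mid: aq→(6,3), at→(6,3), dq→(7,3), dt→(7,3)
Row U/Hi: aq→(6,3), at→(6,3), dq→(7,3), dt→(7,3)

W/Mid: (3,2) (6,2) (7,3) (7,3) | W/Hi: (5,6) (2,5) (7,3) (7,3) | U/Mid: (6,3) (6,3) (7,3) (7,3) | U/Hi: (6,3) (6,3) (7,3) (7,3)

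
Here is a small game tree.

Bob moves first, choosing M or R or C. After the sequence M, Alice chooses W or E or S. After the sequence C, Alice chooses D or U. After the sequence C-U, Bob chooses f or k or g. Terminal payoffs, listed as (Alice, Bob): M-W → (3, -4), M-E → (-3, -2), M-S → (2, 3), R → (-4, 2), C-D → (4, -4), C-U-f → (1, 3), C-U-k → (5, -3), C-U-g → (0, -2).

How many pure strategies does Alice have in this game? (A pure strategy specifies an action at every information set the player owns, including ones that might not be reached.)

Alice owns the node after M with actions {W, E, S} — three choices.
Alice owns the node after C with actions {D, U} — two choices.
A pure strategy fixes one action at each information set independently, so the count is the product 3 × 2 = 6.

6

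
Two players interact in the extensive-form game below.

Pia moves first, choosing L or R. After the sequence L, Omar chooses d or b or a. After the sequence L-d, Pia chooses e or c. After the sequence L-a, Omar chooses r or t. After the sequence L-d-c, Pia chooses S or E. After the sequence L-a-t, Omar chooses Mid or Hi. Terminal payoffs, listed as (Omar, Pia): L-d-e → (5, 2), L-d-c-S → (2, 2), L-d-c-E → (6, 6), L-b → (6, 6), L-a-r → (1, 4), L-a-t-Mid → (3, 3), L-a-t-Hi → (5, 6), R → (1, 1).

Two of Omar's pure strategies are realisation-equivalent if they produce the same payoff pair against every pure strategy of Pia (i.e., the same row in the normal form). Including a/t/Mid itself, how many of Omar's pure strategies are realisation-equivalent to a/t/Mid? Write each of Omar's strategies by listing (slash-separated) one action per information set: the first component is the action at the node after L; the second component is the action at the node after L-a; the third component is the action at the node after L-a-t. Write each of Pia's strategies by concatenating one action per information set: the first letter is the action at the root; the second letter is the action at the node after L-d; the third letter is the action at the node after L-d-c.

1

Row for a/t/Mid (columns LeS, LeE, LcS, LcE, ReS, ReE, RcS, RcE): (3,3) (3,3) (3,3) (3,3) (1,1) (1,1) (1,1) (1,1).
Every one of Omar's information sets is on the play path for some reply by Pia when Omar follows a/t/Mid.
Changing the action at any of them therefore changes at least one column, so only a/t/Mid itself gives this row.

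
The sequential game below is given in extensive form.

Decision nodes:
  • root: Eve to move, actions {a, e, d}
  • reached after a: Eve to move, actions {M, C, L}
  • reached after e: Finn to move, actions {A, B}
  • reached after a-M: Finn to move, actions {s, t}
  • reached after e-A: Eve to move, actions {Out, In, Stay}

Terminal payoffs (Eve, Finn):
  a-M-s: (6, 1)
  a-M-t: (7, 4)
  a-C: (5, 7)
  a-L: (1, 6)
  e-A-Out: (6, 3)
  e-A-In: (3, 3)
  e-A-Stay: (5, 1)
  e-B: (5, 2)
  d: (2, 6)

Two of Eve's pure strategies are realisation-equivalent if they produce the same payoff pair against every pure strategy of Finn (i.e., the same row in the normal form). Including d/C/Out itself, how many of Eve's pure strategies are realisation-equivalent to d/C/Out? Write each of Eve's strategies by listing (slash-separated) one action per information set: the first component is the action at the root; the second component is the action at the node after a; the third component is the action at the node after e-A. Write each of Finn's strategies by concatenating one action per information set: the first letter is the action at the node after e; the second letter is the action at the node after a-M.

9

Row for d/C/Out (columns As, At, Bs, Bt): (2,6) (2,6) (2,6) (2,6).
Under d/C/Out, Eve's choice at the node after a and at the node after e-A can never be reached regardless of what Finn does, so varying those choices leaves every outcome unchanged.
Holding the reachable choices fixed and varying the unreachable ones freely already gives 3 × 3 = 9 equivalent strategies.
No other strategy reproduces this row, so those 9 are the full class: d/M/Out, d/M/In, d/M/Stay, d/C/Out, d/C/In, d/C/Stay, d/L/Out, d/L/In, d/L/Stay.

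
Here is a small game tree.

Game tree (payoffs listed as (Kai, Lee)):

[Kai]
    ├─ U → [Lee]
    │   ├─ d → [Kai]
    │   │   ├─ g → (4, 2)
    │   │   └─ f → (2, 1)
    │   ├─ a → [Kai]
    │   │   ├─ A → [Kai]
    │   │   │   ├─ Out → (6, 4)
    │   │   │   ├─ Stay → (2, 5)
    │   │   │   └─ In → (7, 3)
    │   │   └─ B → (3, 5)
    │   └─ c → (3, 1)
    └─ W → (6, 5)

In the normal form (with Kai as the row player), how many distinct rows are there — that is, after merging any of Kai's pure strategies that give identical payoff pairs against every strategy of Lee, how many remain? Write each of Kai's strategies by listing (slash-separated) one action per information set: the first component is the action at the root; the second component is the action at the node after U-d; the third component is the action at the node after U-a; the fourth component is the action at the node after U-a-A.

9

Kai has 24 pure strategies: U/g/A/Out, U/g/A/Stay, U/g/A/In, U/g/B/Out, U/g/B/Stay, U/g/B/In, U/f/A/Out, U/f/A/Stay, U/f/A/In, U/f/B/Out, U/f/B/Stay, U/f/B/In, W/g/A/Out, W/g/A/Stay, W/g/A/In, W/g/B/Out, W/g/B/Stay, W/g/B/In, W/f/A/Out, W/f/A/Stay, W/f/A/In, W/f/B/Out, W/f/B/Stay, W/f/B/In. Columns: d, a, c.
{U/g/A/Out} → row (4,2) (6,4) (3,1)
{U/g/A/Stay} → row (4,2) (2,5) (3,1)
{U/g/A/In} → row (4,2) (7,3) (3,1)
{U/g/B/Out, U/g/B/Stay, U/g/B/In} → row (4,2) (3,5) (3,1)
{U/f/A/Out} → row (2,1) (6,4) (3,1)
{U/f/A/Stay} → row (2,1) (2,5) (3,1)
{U/f/A/In} → row (2,1) (7,3) (3,1)
{U/f/B/Out, U/f/B/Stay, U/f/B/In} → row (2,1) (3,5) (3,1)
{W/g/A/Out, W/g/A/Stay, W/g/A/In, W/g/B/Out, W/g/B/Stay, W/g/B/In, W/f/A/Out, W/f/A/Stay, W/f/A/In, W/f/B/Out, W/f/B/Stay, W/f/B/In} → row (6,5) (6,5) (6,5)
That's 9 distinct rows out of 24 strategies.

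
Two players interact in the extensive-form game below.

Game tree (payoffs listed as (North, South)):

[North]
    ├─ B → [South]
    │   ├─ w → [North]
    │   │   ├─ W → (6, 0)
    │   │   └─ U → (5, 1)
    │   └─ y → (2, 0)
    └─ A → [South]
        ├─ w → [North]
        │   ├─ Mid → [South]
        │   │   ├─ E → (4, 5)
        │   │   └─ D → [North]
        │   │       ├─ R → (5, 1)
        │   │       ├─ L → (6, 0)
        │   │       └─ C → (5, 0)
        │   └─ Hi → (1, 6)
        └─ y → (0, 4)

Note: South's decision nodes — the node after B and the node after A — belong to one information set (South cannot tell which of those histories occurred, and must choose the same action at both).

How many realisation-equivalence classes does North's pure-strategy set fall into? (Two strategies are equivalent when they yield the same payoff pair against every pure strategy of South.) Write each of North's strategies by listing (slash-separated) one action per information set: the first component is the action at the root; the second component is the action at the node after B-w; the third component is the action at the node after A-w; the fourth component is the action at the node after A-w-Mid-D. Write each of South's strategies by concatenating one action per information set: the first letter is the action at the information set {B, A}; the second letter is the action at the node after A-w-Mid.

North has 24 pure strategies: B/W/Mid/R, B/W/Mid/L, B/W/Mid/C, B/W/Hi/R, B/W/Hi/L, B/W/Hi/C, B/U/Mid/R, B/U/Mid/L, B/U/Mid/C, B/U/Hi/R, B/U/Hi/L, B/U/Hi/C, A/W/Mid/R, A/W/Mid/L, A/W/Mid/C, A/W/Hi/R, A/W/Hi/L, A/W/Hi/C, A/U/Mid/R, A/U/Mid/L, A/U/Mid/C, A/U/Hi/R, A/U/Hi/L, A/U/Hi/C. Columns: wE, wD, yE, yD.
{B/W/Mid/R, B/W/Mid/L, B/W/Mid/C, B/W/Hi/R, B/W/Hi/L, B/W/Hi/C} → row (6,0) (6,0) (2,0) (2,0)
{B/U/Mid/R, B/U/Mid/L, B/U/Mid/C, B/U/Hi/R, B/U/Hi/L, B/U/Hi/C} → row (5,1) (5,1) (2,0) (2,0)
{A/W/Mid/R, A/U/Mid/R} → row (4,5) (5,1) (0,4) (0,4)
{A/W/Mid/L, A/U/Mid/L} → row (4,5) (6,0) (0,4) (0,4)
{A/W/Mid/C, A/U/Mid/C} → row (4,5) (5,0) (0,4) (0,4)
{A/W/Hi/R, A/W/Hi/L, A/W/Hi/C, A/U/Hi/R, A/U/Hi/L, A/U/Hi/C} → row (1,6) (1,6) (0,4) (0,4)
That's 6 distinct rows out of 24 strategies.

6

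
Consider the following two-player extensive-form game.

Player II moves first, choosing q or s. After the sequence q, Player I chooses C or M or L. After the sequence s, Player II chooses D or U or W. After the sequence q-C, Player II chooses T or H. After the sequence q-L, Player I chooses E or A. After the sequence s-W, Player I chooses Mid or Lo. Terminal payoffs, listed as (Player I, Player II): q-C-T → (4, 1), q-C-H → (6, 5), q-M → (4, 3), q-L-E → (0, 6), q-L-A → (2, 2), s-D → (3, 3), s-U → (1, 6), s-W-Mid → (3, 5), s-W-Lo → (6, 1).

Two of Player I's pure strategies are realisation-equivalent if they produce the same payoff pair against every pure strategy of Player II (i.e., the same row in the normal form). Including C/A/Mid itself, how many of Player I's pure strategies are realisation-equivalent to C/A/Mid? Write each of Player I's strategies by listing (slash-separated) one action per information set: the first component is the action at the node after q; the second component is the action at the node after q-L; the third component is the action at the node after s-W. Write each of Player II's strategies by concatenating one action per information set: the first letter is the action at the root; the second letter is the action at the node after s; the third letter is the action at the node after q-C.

Row for C/A/Mid (columns qDT, qDH, qUT, qUH, qWT, qWH, sDT, sDH, sUT, sUH, sWT, sWH): (4,1) (6,5) (4,1) (6,5) (4,1) (6,5) (3,3) (3,3) (1,6) (1,6) (3,5) (3,5).
Under C/A/Mid, Player I's choice at the node after q-L can never be reached regardless of what Player II does, so varying those choices leaves every outcome unchanged.
Holding the reachable choices fixed and varying the unreachable one freely already gives 2 equivalent strategies.
No other strategy reproduces this row, so those 2 are the full class: C/E/Mid, C/A/Mid.

2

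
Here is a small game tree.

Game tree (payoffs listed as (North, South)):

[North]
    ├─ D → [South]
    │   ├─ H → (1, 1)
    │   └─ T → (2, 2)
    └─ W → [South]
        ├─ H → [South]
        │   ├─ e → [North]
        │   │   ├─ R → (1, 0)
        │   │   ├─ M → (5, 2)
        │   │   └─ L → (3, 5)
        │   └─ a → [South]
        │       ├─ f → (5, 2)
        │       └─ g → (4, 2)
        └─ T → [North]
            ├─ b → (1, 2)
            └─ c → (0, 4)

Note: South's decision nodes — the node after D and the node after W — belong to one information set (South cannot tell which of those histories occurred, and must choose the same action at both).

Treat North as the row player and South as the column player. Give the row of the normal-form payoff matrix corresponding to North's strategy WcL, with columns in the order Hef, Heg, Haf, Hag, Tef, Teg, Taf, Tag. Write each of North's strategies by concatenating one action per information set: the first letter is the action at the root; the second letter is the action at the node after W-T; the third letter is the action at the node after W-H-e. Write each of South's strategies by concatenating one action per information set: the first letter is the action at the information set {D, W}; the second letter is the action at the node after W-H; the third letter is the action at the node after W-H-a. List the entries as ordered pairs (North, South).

vs Hef: North plays W → South plays H at [W] → South plays e at [W-H] → North plays L at [W-H-e] → (3, 5)
vs Heg: North plays W → South plays H at [W] → South plays e at [W-H] → North plays L at [W-H-e] → (3, 5)
vs Haf: North plays W → South plays H at [W] → South plays a at [W-H] → South plays f at [W-H-a] → (5, 2)
vs Hag: North plays W → South plays H at [W] → South plays a at [W-H] → South plays g at [W-H-a] → (4, 2)
vs Tef: North plays W → South plays T at [W] → North plays c at [W-T] → (0, 4)
vs Teg: North plays W → South plays T at [W] → North plays c at [W-T] → (0, 4)
vs Taf: North plays W → South plays T at [W] → North plays c at [W-T] → (0, 4)
vs Tag: North plays W → South plays T at [W] → North plays c at [W-T] → (0, 4)

(3,5) (3,5) (5,2) (4,2) (0,4) (0,4) (0,4) (0,4)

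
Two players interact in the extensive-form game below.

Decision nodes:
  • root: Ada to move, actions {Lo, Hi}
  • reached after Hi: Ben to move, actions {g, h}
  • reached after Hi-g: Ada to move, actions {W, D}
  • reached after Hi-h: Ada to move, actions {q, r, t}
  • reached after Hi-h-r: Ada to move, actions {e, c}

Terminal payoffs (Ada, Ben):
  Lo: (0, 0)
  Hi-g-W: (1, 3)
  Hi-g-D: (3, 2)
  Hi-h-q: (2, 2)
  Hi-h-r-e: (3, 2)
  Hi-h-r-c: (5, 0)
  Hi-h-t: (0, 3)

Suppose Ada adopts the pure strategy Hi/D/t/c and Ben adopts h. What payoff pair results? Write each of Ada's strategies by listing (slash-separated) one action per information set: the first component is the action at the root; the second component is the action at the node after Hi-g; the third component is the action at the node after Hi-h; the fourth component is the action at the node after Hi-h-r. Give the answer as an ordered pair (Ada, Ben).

Trace the play path from the root:
  Ada plays Hi
  Ben plays h at [Hi]
  Ada plays t at [Hi-h]
→ terminal payoff (0, 3).
(Ada's choice at the node after Hi-g is never reached on this path, so it doesn't affect the outcome.)

(0, 3)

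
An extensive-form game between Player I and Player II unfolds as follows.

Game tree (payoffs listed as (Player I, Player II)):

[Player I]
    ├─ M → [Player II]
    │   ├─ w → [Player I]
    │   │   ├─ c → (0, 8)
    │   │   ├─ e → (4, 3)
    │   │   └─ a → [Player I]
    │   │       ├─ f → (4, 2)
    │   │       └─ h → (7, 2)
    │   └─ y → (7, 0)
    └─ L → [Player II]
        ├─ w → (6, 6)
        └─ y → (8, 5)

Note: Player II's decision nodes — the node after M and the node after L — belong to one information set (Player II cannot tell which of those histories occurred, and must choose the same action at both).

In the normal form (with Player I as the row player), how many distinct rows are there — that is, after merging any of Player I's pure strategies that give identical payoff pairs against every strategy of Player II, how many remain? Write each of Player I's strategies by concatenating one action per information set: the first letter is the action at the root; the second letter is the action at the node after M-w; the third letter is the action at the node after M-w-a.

Player I has 12 pure strategies: Mcf, Mch, Mef, Meh, Maf, Mah, Lcf, Lch, Lef, Leh, Laf, Lah. Columns: w, y.
{Mcf, Mch} → row (0,8) (7,0)
{Mef, Meh} → row (4,3) (7,0)
{Maf} → row (4,2) (7,0)
{Mah} → row (7,2) (7,0)
{Lcf, Lch, Lef, Leh, Laf, Lah} → row (6,6) (8,5)
That's 5 distinct rows out of 12 strategies.

5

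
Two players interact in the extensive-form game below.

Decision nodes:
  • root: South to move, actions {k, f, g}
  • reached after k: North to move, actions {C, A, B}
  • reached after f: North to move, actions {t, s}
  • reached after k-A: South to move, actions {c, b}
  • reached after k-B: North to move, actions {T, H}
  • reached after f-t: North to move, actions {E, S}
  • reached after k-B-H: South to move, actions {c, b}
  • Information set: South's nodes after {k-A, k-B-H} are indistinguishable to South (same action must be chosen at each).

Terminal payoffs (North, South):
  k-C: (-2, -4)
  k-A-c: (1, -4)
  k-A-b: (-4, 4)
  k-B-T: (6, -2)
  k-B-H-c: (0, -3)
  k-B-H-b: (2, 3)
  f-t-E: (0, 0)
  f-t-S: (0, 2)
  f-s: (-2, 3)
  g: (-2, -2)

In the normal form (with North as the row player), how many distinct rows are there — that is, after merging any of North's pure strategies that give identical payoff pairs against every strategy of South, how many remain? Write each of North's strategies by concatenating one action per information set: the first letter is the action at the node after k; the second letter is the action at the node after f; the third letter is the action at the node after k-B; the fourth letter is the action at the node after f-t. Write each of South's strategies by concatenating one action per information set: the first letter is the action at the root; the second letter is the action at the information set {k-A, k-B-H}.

North has 24 pure strategies: CtTE, CtTS, CtHE, CtHS, CsTE, CsTS, CsHE, CsHS, AtTE, AtTS, AtHE, AtHS, AsTE, AsTS, AsHE, AsHS, BtTE, BtTS, BtHE, BtHS, BsTE, BsTS, BsHE, BsHS. Columns: kc, kb, fc, fb, gc, gb.
{CtTE, CtHE} → row (-2,-4) (-2,-4) (0,0) (0,0) (-2,-2) (-2,-2)
{CtTS, CtHS} → row (-2,-4) (-2,-4) (0,2) (0,2) (-2,-2) (-2,-2)
{CsTE, CsTS, CsHE, CsHS} → row (-2,-4) (-2,-4) (-2,3) (-2,3) (-2,-2) (-2,-2)
{AtTE, AtHE} → row (1,-4) (-4,4) (0,0) (0,0) (-2,-2) (-2,-2)
{AtTS, AtHS} → row (1,-4) (-4,4) (0,2) (0,2) (-2,-2) (-2,-2)
{AsTE, AsTS, AsHE, AsHS} → row (1,-4) (-4,4) (-2,3) (-2,3) (-2,-2) (-2,-2)
{BtTE} → row (6,-2) (6,-2) (0,0) (0,0) (-2,-2) (-2,-2)
{BtTS} → row (6,-2) (6,-2) (0,2) (0,2) (-2,-2) (-2,-2)
{BtHE} → row (0,-3) (2,3) (0,0) (0,0) (-2,-2) (-2,-2)
{BtHS} → row (0,-3) (2,3) (0,2) (0,2) (-2,-2) (-2,-2)
{BsTE, BsTS} → row (6,-2) (6,-2) (-2,3) (-2,3) (-2,-2) (-2,-2)
{BsHE, BsHS} → row (0,-3) (2,3) (-2,3) (-2,3) (-2,-2) (-2,-2)
That's 12 distinct rows out of 24 strategies.

12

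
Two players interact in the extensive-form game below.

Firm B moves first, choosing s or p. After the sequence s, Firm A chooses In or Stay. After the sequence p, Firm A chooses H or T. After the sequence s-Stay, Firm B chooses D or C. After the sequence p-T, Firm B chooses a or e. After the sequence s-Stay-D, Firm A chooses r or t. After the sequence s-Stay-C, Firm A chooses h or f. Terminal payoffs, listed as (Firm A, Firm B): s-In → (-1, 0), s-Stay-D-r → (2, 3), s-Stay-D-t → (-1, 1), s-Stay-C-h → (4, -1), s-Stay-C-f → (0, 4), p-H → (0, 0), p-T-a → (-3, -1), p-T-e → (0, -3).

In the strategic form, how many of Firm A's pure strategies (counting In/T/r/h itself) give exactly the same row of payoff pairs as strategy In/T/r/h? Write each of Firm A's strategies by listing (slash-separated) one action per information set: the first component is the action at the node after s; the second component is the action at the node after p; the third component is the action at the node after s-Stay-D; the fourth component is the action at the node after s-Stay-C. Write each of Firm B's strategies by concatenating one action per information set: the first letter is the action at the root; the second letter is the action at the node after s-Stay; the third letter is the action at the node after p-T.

Row for In/T/r/h (columns sDa, sDe, sCa, sCe, pDa, pDe, pCa, pCe): (-1,0) (-1,0) (-1,0) (-1,0) (-3,-1) (0,-3) (-3,-1) (0,-3).
Under In/T/r/h, Firm A's choice at the node after s-Stay-D and at the node after s-Stay-C can never be reached regardless of what Firm B does, so varying those choices leaves every outcome unchanged.
Holding the reachable choices fixed and varying the unreachable ones freely already gives 2 × 2 = 4 equivalent strategies.
No other strategy reproduces this row, so those 4 are the full class: In/T/r/h, In/T/r/f, In/T/t/h, In/T/t/f.

4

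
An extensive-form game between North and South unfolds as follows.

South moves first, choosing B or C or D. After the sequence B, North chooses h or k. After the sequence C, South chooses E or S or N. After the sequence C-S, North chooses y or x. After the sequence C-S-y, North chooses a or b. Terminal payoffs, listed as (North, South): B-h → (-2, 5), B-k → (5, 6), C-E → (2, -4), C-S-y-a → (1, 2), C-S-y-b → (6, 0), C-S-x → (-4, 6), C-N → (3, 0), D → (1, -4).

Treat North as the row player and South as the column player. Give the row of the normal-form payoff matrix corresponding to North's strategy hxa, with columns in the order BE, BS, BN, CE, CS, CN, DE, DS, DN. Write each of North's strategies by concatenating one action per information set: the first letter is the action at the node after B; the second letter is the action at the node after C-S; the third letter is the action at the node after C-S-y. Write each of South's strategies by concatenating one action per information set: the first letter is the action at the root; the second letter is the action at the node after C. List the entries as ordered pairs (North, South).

(-2,5) (-2,5) (-2,5) (2,-4) (-4,6) (3,0) (1,-4) (1,-4) (1,-4)

vs BE: South plays B → North plays h at [B] → (-2, 5)
vs BS: South plays B → North plays h at [B] → (-2, 5)
vs BN: South plays B → North plays h at [B] → (-2, 5)
vs CE: South plays C → South plays E at [C] → (2, -4)
vs CS: South plays C → South plays S at [C] → North plays x at [C-S] → (-4, 6)
vs CN: South plays C → South plays N at [C] → (3, 0)
vs DE: South plays D → (1, -4)
vs DS: South plays D → (1, -4)
vs DN: South plays D → (1, -4)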